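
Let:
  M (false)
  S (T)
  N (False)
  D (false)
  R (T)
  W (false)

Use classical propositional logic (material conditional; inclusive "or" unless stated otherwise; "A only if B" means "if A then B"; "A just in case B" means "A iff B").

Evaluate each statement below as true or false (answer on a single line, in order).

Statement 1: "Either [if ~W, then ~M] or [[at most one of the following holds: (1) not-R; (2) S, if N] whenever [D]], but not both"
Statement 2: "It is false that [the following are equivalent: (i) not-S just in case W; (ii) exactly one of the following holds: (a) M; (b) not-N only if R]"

Statement 1 false / Statement 2 false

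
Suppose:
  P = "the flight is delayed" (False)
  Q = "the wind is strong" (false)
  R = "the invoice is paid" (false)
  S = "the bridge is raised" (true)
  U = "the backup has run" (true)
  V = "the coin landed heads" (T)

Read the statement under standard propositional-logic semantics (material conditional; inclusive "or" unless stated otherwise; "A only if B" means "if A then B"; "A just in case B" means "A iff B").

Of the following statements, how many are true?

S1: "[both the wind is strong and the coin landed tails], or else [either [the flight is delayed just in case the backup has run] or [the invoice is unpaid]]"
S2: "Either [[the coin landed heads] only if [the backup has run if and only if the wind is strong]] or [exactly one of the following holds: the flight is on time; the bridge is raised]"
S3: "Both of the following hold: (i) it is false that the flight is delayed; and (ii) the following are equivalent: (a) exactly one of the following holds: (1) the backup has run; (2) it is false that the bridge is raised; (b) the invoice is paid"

1

S1: This is (Q ∧ ¬V) ∨ ((P ↔ U) ∨ ¬R).

¬V = ¬T = F
Q ∧ ¬V = F ∧ F = F
P ↔ U = F ↔ T = F
¬R = ¬F = T
(P ↔ U) ∨ ¬R = F ∨ T = T
(Q ∧ ¬V) ∨ ((P ↔ U) ∨ ¬R) = F ∨ T = T
Thus S1 is true.

S2: In symbols: (V → (U ↔ Q)) ∨ (¬P ⊕ S)

U ↔ Q = T ↔ F = F
V → (U ↔ Q) = T → F = F
¬P = ¬F = T
¬P ⊕ S = T ⊕ T = F
(V → (U ↔ Q)) ∨ (¬P ⊕ S) = F ∨ F = F
Thus S2 is false.

S3: Parsed as ¬P ∧ ((U ⊕ ¬S) ↔ R)

¬P = ¬F = T
¬S = ¬T = F
U ⊕ ¬S = T ⊕ F = T
(U ⊕ ¬S) ↔ R = T ↔ F = F
¬P ∧ ((U ⊕ ¬S) ↔ R) = T ∧ F = F
Thus S3 is false.

Count: 1.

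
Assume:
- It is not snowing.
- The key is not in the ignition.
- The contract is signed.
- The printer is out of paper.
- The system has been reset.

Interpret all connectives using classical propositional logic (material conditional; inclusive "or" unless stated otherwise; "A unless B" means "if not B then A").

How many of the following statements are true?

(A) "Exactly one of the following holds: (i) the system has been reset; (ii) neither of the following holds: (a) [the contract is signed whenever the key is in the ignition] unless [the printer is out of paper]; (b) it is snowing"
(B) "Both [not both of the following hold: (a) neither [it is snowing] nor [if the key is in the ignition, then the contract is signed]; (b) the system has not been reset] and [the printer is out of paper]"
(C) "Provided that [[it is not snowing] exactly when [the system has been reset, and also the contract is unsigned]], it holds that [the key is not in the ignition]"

Let U = "the system has been reset" (T), Q = "the key is in the ignition" (F), R = "the contract is signed" (T), S = "the printer has paper" (F), P = "it is snowing" (F).

(A): This is U ⊕ (((Q → R) ∨ ¬S) ↓ P).

Q → R = F → T = T
¬S = ¬F = T
(Q → R) ∨ ¬S = T ∨ T = T
((Q → R) ∨ ¬S) ↓ P = T ↓ F = F
U ⊕ (((Q → R) ∨ ¬S) ↓ P) = T ⊕ F = T
Hence (A) is true.

(B): Parsed as ((P ↓ (Q → R)) ↑ ¬U) ∧ ¬S

Q → R = F → T = T
P ↓ (Q → R) = F ↓ T = F
¬U = ¬T = F
(P ↓ (Q → R)) ↑ ¬U = F ↑ F = T
¬S = ¬F = T
((P ↓ (Q → R)) ↑ ¬U) ∧ ¬S = T ∧ T = T
Hence (B) is true.

(C): Parsed as (¬P ↔ (U ∧ ¬R)) → ¬Q

¬P = ¬F = T
¬R = ¬T = F
U ∧ ¬R = T ∧ F = F
¬P ↔ (U ∧ ¬R) = T ↔ F = F
¬Q = ¬F = T
(¬P ↔ (U ∧ ¬R)) → ¬Q = F → T = T
Thus (C) is true.

True statements: 3 ((A), (B), (C)).

3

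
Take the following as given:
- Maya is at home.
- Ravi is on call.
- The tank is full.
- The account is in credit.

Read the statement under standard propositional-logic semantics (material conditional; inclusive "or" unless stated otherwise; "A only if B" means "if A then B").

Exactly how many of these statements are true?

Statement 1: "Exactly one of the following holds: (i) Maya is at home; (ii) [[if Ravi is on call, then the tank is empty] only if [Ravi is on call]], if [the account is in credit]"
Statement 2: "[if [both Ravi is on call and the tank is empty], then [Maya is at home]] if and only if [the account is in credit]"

1

Let H = "Maya is at home" (T), D = "the account is overdrawn" (F), R = "Ravi is on call" (T), L = "the tank is full" (T).

Statement 1: Formalization: H xor (~D -> ((R -> ~L) -> R))

~D = ~F = T
~L = ~T = F
R -> ~L = T -> F = F
(R -> ~L) -> R = F -> T = T
~D -> ((R -> ~L) -> R) = T -> T = T
H xor (~D -> ((R -> ~L) -> R)) = T xor T = F
Hence Statement 1 is false.

Statement 2: Parsed as ((R & ~L) -> H) <-> ~D

~L = ~T = F
R & ~L = T & F = F
(R & ~L) -> H = F -> T = T
~D = ~F = T
((R & ~L) -> H) <-> ~D = T <-> T = T
Thus Statement 2 is true.

Count: 1.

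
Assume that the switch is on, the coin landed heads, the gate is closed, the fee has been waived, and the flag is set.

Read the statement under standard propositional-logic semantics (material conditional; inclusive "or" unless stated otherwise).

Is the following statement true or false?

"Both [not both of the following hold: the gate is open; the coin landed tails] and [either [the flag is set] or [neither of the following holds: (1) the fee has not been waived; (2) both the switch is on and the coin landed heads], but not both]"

Let R = "the gate is open" (F), Q = "the coin landed heads" (T), U = "the flag is set" (T), S = "the fee has been waived" (T), P = "the switch is on" (T).
Formalization: (R nand ~Q) & (U xor (~S nor (P & Q)))

~Q = ~T = F
R nand ~Q = F nand F = T
~S = ~T = F
P & Q = T & T = T
~S nor (P & Q) = F nor T = F
U xor (~S nor (P & Q)) = T xor F = T
(R nand ~Q) & (U xor (~S nor (P & Q))) = T & T = T

True.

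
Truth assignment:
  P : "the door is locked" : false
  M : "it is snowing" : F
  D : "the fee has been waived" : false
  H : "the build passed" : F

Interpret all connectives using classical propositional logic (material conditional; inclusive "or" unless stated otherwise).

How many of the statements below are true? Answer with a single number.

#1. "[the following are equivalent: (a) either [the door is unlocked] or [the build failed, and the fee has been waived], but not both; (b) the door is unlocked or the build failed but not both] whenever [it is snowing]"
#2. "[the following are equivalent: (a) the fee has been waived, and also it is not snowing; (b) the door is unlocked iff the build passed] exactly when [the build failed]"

#1: In symbols: M -> ((not P xor (not H and D)) iff (not P xor not H))

not P = not False = True
not H = not False = True
not H and D = True and False = False
not P xor (not H and D) = True xor False = True
not P = not False = True
not H = not False = True
not P xor not H = True xor True = False
(not P xor (not H and D)) iff (not P xor not H) = True iff False = False
M -> ((not P xor (not H and D)) iff (not P xor not H)) = False -> False = True
So #1 is true.

#2: This is ((D and not M) iff (not P iff H)) iff not H.

not M = not False = True
D and not M = False and True = False
not P = not False = True
not P iff H = True iff False = False
(D and not M) iff (not P iff H) = False iff False = True
not H = not False = True
((D and not M) iff (not P iff H)) iff not H = True iff True = True
Hence #2 is true.

True statements: 2.

2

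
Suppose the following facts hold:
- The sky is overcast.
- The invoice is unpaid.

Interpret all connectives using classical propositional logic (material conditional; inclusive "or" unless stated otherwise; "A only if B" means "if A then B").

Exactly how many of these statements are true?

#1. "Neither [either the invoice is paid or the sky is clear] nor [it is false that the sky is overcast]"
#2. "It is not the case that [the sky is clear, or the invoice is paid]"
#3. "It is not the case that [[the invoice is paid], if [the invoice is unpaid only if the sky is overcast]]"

Let P = "the invoice is paid" (False), V = "the sky is overcast" (True).

#1: In symbols: (P or not V) nor not V

not V = not True = False
P or not V = False or False = False
not V = not True = False
(P or not V) nor not V = False nor False = True
Thus #1 is true.

#2: Parsed as not (not V or P)

not V = not True = False
not V or P = False or False = False
not (not V or P) = not False = True
Hence #2 is true.

#3: This is not ((not P -> V) -> P).

not P = not False = True
not P -> V = True -> True = True
(not P -> V) -> P = True -> False = False
not ((not P -> V) -> P) = not False = True
Hence #3 is true.

Count: 3.

3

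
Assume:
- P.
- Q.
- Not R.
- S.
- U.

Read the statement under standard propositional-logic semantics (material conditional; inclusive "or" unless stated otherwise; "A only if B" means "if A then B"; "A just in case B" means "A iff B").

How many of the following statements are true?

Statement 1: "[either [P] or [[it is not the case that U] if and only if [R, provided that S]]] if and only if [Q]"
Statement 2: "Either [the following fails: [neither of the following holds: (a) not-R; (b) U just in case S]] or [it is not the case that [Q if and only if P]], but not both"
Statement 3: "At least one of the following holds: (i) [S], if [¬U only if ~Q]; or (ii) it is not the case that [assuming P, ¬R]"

Statement 1: In symbols: (P | (~U <-> (S -> R))) <-> Q

~U = ~T = F
S -> R = T -> F = F
~U <-> (S -> R) = F <-> F = T
P | (~U <-> (S -> R)) = T | T = T
(P | (~U <-> (S -> R))) <-> Q = T <-> T = T
So Statement 1 is true.

Statement 2: This is ~(~R nor (U <-> S)) xor ~(Q <-> P).

~R = ~F = T
U <-> S = T <-> T = T
~R nor (U <-> S) = T nor T = F
~(~R nor (U <-> S)) = ~F = T
Q <-> P = T <-> T = T
~(Q <-> P) = ~T = F
~(~R nor (U <-> S)) xor ~(Q <-> P) = T xor F = T
Hence Statement 2 is true.

Statement 3: Formalization: ((~U -> ~Q) -> S) | ~(P -> ~R)

~U = ~T = F
~Q = ~T = F
~U -> ~Q = F -> F = T
(~U -> ~Q) -> S = T -> T = T
~R = ~F = T
P -> ~R = T -> T = T
~(P -> ~R) = ~T = F
((~U -> ~Q) -> S) | ~(P -> ~R) = T | F = T
Hence Statement 3 is true.

Count: 3.

3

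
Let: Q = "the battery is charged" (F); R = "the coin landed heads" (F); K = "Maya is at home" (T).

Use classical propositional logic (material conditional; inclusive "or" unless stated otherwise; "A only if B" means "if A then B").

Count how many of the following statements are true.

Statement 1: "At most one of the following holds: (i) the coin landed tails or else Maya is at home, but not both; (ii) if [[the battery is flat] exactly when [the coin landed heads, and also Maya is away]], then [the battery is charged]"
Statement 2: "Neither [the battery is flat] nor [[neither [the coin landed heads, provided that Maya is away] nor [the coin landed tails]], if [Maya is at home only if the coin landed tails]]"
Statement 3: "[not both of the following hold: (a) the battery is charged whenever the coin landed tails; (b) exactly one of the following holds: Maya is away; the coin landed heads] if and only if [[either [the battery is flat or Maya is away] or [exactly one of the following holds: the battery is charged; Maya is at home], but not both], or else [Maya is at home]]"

2

Statement 1: This is (~R xor K) nand ((~Q <-> (R & ~K)) -> Q).

~R = ~F = T
~R xor K = T xor T = F
~Q = ~F = T
~K = ~T = F
R & ~K = F & F = F
~Q <-> (R & ~K) = T <-> F = F
(~Q <-> (R & ~K)) -> Q = F -> F = T
(~R xor K) nand ((~Q <-> (R & ~K)) -> Q) = F nand T = T
So Statement 1 is true.

Statement 2: In symbols: ~Q nor ((K -> ~R) -> ((~K -> R) nor ~R))

~Q = ~F = T
~R = ~F = T
K -> ~R = T -> T = T
~K = ~T = F
~K -> R = F -> F = T
~R = ~F = T
(~K -> R) nor ~R = T nor T = F
(K -> ~R) -> ((~K -> R) nor ~R) = T -> F = F
~Q nor ((K -> ~R) -> ((~K -> R) nor ~R)) = T nor F = F
Thus Statement 2 is false.

Statement 3: Parsed as ((~R -> Q) nand (~K xor R)) <-> (((~Q | ~K) xor (Q xor K)) | K)

~R = ~F = T
~R -> Q = T -> F = F
~K = ~T = F
~K xor R = F xor F = F
(~R -> Q) nand (~K xor R) = F nand F = T
~Q = ~F = T
~K = ~T = F
~Q | ~K = T | F = T
Q xor K = F xor T = T
(~Q | ~K) xor (Q xor K) = T xor T = F
((~Q | ~K) xor (Q xor K)) | K = F | T = T
((~R -> Q) nand (~K xor R)) <-> (((~Q | ~K) xor (Q xor K)) | K) = T <-> T = T
So Statement 3 is true.

True statements: 2 (Statement 1, Statement 3).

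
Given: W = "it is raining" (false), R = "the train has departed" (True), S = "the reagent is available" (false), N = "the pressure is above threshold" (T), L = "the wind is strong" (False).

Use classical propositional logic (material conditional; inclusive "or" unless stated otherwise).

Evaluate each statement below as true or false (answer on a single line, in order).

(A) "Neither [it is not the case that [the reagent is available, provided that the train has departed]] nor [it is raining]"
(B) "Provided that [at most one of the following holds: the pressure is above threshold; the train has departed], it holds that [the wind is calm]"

(A): In symbols: ¬(R → S) ↓ W

R → S = T → F = F
¬(R → S) = ¬F = T
¬(R → S) ↓ W = T ↓ F = F
Thus (A) is false.

(B): In symbols: (N ↑ R) → ¬L

N ↑ R = T ↑ T = F
¬L = ¬F = T
(N ↑ R) → ¬L = F → T = T
Thus (B) is true.

(A) false; (B) true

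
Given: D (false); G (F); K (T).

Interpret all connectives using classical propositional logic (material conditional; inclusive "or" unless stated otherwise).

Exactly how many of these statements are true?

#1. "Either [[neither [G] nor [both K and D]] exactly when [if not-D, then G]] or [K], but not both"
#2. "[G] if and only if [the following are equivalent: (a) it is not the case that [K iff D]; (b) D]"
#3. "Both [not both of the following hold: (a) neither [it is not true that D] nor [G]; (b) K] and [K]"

3

#1: This is ((G ↓ (K ∧ D)) ↔ (¬D → G)) ⊕ K.

K ∧ D = T ∧ F = F
G ↓ (K ∧ D) = F ↓ F = T
¬D = ¬F = T
¬D → G = T → F = F
(G ↓ (K ∧ D)) ↔ (¬D → G) = T ↔ F = F
((G ↓ (K ∧ D)) ↔ (¬D → G)) ⊕ K = F ⊕ T = T
Hence #1 is true.

#2: This is G ↔ (¬(K ↔ D) ↔ D).

K ↔ D = T ↔ F = F
¬(K ↔ D) = ¬F = T
¬(K ↔ D) ↔ D = T ↔ F = F
G ↔ (¬(K ↔ D) ↔ D) = F ↔ F = T
Hence #2 is true.

#3: In symbols: ((¬D ↓ G) ↑ K) ∧ K

¬D = ¬F = T
¬D ↓ G = T ↓ F = F
(¬D ↓ G) ↑ K = F ↑ T = T
((¬D ↓ G) ↑ K) ∧ K = T ∧ T = T
Hence #3 is true.

Count: 3.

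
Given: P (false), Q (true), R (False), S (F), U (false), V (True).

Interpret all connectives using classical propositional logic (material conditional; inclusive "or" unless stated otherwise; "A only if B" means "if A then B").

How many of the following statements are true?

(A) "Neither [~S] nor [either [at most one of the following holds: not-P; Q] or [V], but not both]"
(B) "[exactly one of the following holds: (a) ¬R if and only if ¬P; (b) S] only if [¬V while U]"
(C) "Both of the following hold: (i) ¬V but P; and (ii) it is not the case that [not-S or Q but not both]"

(A): Formalization: not S nor ((not P nand Q) xor V)

not S = not False = True
not P = not False = True
not P nand Q = True nand True = False
(not P nand Q) xor V = False xor True = True
not S nor ((not P nand Q) xor V) = True nor True = False
So (A) is false.

(B): This is ((not R iff not P) xor S) -> (not V and U).

not R = not False = True
not P = not False = True
not R iff not P = True iff True = True
(not R iff not P) xor S = True xor False = True
not V = not True = False
not V and U = False and False = False
((not R iff not P) xor S) -> (not V and U) = True -> False = False
Thus (B) is false.

(C): Formalization: (not V and P) and not (not S xor Q)

not V = not True = False
not V and P = False and False = False
not S = not False = True
not S xor Q = True xor True = False
not (not S xor Q) = not False = True
(not V and P) and not (not S xor Q) = False and True = False
Hence (C) is false.

0 of the 3 statements are true (none).

0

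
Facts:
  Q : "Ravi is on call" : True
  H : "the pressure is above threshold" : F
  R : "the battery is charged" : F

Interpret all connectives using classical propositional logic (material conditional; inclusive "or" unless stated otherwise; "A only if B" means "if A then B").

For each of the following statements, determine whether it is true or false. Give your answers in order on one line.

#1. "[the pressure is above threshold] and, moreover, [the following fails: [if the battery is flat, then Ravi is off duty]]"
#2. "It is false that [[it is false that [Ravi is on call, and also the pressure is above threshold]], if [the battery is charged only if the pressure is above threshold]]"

#1: Parsed as H ∧ ¬(¬R → ¬Q)

¬R = ¬F = T
¬Q = ¬T = F
¬R → ¬Q = T → F = F
¬(¬R → ¬Q) = ¬F = T
H ∧ ¬(¬R → ¬Q) = F ∧ T = F
Hence #1 is false.

#2: Parsed as ¬((R → H) → ¬(Q ∧ H))

R → H = F → F = T
Q ∧ H = T ∧ F = F
¬(Q ∧ H) = ¬F = T
(R → H) → ¬(Q ∧ H) = T → T = T
¬((R → H) → ¬(Q ∧ H)) = ¬T = F
Thus #2 is false.

#1 false; #2 false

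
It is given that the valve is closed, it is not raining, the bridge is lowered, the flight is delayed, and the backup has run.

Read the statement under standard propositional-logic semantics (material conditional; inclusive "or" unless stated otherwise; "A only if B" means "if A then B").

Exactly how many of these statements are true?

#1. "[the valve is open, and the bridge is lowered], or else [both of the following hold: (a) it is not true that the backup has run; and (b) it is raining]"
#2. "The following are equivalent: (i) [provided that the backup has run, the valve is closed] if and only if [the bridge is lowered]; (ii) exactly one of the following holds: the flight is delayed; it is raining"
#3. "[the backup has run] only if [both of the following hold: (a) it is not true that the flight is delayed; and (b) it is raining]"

1

Let P = "the valve is open" (F), R = "the bridge is raised" (F), U = "the backup has run" (T), Q = "it is raining" (F), S = "the flight is delayed" (T).

#1: In symbols: (P & ~R) | (~U & Q)

~R = ~F = T
P & ~R = F & T = F
~U = ~T = F
~U & Q = F & F = F
(P & ~R) | (~U & Q) = F | F = F
Hence #1 is false.

#2: This is ((U -> ~P) <-> ~R) <-> (S xor Q).

~P = ~F = T
U -> ~P = T -> T = T
~R = ~F = T
(U -> ~P) <-> ~R = T <-> T = T
S xor Q = T xor F = T
((U -> ~P) <-> ~R) <-> (S xor Q) = T <-> T = T
Hence #2 is true.

#3: Parsed as U -> (~S & Q)

~S = ~T = F
~S & Q = F & F = F
U -> (~S & Q) = T -> F = F
So #3 is false.

Count: 1.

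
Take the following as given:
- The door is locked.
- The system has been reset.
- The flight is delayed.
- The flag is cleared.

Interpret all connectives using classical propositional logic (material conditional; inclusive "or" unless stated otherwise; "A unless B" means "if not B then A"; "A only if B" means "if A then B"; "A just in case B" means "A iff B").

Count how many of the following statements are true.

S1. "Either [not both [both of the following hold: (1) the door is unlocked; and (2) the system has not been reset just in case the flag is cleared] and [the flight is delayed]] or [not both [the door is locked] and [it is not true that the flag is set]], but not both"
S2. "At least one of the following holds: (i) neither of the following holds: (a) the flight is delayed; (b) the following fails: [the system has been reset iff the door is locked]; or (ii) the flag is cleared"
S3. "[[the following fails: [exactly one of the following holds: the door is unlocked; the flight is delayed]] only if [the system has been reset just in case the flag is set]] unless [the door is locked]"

Let M = "the door is locked" (T), U = "the system has been reset" (T), V = "the flag is set" (F), W = "the flight is delayed" (T).

S1: This is ((¬M ∧ (¬U ↔ ¬V)) ↑ W) ⊕ (M ↑ ¬V).

¬M = ¬T = F
¬U = ¬T = F
¬V = ¬F = T
¬U ↔ ¬V = F ↔ T = F
¬M ∧ (¬U ↔ ¬V) = F ∧ F = F
(¬M ∧ (¬U ↔ ¬V)) ↑ W = F ↑ T = T
¬V = ¬F = T
M ↑ ¬V = T ↑ T = F
((¬M ∧ (¬U ↔ ¬V)) ↑ W) ⊕ (M ↑ ¬V) = T ⊕ F = T
Thus S1 is true.

S2: In symbols: (W ↓ ¬(U ↔ M)) ∨ ¬V

U ↔ M = T ↔ T = T
¬(U ↔ M) = ¬T = F
W ↓ ¬(U ↔ M) = T ↓ F = F
¬V = ¬F = T
(W ↓ ¬(U ↔ M)) ∨ ¬V = F ∨ T = T
Hence S2 is true.

S3: In symbols: (¬(¬M ⊕ W) → (U ↔ V)) ∨ M

¬M = ¬T = F
¬M ⊕ W = F ⊕ T = T
¬(¬M ⊕ W) = ¬T = F
U ↔ V = T ↔ F = F
¬(¬M ⊕ W) → (U ↔ V) = F → F = T
(¬(¬M ⊕ W) → (U ↔ V)) ∨ M = T ∨ T = T
So S3 is true.

3 of the 3 statements are true (S1, S2, S3).

3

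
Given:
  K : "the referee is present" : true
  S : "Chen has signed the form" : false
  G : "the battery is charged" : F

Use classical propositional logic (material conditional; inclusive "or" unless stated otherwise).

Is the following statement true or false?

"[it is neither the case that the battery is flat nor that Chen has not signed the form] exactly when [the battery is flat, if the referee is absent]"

The statement is false.

This is (~G nor ~S) <-> (~K -> ~G).

~G = ~F = T
~S = ~F = T
~G nor ~S = T nor T = F
~K = ~T = F
~G = ~F = T
~K -> ~G = F -> T = T
(~G nor ~S) <-> (~K -> ~G) = F <-> T = F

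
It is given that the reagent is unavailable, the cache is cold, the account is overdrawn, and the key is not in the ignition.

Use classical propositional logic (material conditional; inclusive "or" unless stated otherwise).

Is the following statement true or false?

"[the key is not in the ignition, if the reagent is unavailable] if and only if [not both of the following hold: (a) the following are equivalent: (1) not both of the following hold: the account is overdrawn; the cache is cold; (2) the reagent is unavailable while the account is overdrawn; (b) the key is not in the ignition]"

true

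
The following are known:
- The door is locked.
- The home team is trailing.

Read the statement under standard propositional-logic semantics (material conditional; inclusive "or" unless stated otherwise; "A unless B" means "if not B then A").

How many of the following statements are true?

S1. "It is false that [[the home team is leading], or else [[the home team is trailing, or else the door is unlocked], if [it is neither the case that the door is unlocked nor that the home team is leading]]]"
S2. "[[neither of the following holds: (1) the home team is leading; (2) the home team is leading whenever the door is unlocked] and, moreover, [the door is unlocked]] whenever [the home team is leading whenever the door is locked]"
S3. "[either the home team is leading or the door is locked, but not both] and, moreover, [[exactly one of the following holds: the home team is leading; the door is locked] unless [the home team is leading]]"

2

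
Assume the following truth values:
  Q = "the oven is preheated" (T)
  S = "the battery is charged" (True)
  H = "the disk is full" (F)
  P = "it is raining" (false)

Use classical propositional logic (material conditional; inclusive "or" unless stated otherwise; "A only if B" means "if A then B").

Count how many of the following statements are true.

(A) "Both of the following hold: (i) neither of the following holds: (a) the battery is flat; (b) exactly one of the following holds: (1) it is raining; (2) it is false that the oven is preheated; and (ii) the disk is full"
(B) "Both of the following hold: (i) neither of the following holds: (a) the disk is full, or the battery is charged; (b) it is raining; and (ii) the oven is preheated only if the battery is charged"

0

(A): Parsed as (¬S ↓ (P ⊕ ¬Q)) ∧ H

¬S = ¬T = F
¬Q = ¬T = F
P ⊕ ¬Q = F ⊕ F = F
¬S ↓ (P ⊕ ¬Q) = F ↓ F = T
(¬S ↓ (P ⊕ ¬Q)) ∧ H = T ∧ F = F
Hence (A) is false.

(B): Parsed as ((H ∨ S) ↓ P) ∧ (Q → S)

H ∨ S = F ∨ T = T
(H ∨ S) ↓ P = T ↓ F = F
Q → S = T → T = T
((H ∨ S) ↓ P) ∧ (Q → S) = F ∧ T = F
So (B) is false.

Count: 0.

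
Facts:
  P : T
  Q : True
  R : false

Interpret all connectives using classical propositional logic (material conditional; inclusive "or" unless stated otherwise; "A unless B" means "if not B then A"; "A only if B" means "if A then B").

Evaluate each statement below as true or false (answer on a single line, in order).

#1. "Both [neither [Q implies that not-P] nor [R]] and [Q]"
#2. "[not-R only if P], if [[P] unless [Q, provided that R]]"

#1: Parsed as ((Q -> not P) nor R) and Q

not P = not True = False
Q -> not P = True -> False = False
(Q -> not P) nor R = False nor False = True
((Q -> not P) nor R) and Q = True and True = True
So #1 is true.

#2: In symbols: (P or (R -> Q)) -> (not R -> P)

R -> Q = False -> True = True
P or (R -> Q) = True or True = True
not R = not False = True
not R -> P = True -> True = True
(P or (R -> Q)) -> (not R -> P) = True -> True = True
Hence #2 is true.

#1 True, #2 True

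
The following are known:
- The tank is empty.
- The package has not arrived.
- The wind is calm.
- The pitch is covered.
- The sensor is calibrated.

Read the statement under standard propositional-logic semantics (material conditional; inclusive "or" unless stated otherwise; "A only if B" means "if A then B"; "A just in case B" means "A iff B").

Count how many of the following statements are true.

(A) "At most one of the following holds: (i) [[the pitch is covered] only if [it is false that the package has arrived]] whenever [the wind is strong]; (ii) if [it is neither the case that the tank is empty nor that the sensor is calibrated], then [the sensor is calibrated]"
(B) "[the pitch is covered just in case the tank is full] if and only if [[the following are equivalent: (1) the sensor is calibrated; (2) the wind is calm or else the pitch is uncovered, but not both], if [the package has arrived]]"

Let R = "the wind is strong" (False), U = "the pitch is covered" (True), G = "the package has arrived" (False), W = "the tank is full" (False), N = "the sensor is calibrated" (True).

(A): This is (R -> (U -> not G)) nand ((not W nor N) -> N).

not G = not False = True
U -> not G = True -> True = True
R -> (U -> not G) = False -> True = True
not W = not False = True
not W nor N = True nor True = False
(not W nor N) -> N = False -> True = True
(R -> (U -> not G)) nand ((not W nor N) -> N) = True nand True = False
Thus (A) is false.

(B): This is (U iff W) iff (G -> (N iff (not R xor not U))).

U iff W = True iff False = False
not R = not False = True
not U = not True = False
not R xor not U = True xor False = True
N iff (not R xor not U) = True iff True = True
G -> (N iff (not R xor not U)) = False -> True = True
(U iff W) iff (G -> (N iff (not R xor not U))) = False iff True = False
So (B) is false.

Count: 0.

0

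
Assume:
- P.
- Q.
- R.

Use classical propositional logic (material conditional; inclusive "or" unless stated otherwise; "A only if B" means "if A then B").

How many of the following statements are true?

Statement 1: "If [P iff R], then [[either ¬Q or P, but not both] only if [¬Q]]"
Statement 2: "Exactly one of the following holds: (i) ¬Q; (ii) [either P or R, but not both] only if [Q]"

Statement 1: This is (P iff R) -> ((not Q xor P) -> not Q).

P iff R = True iff True = True
not Q = not True = False
not Q xor P = False xor True = True
not Q = not True = False
(not Q xor P) -> not Q = True -> False = False
(P iff R) -> ((not Q xor P) -> not Q) = True -> False = False
Thus Statement 1 is false.

Statement 2: This is not Q xor ((P xor R) -> Q).

not Q = not True = False
P xor R = True xor True = False
(P xor R) -> Q = False -> True = True
not Q xor ((P xor R) -> Q) = False xor True = True
So Statement 2 is true.

Count: 1.

1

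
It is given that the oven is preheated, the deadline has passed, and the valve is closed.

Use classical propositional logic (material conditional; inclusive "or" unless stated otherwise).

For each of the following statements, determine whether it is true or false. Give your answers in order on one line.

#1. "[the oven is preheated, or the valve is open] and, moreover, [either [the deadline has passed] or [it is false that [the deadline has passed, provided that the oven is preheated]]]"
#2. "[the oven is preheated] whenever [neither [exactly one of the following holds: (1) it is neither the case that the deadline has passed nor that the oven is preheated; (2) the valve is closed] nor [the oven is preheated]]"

Let P = "the oven is preheated" (True), R = "the valve is open" (False), Q = "the deadline has passed" (True).

#1: This is (P or R) and (Q or not (P -> Q)).

P or R = True or False = True
P -> Q = True -> True = True
not (P -> Q) = not True = False
Q or not (P -> Q) = True or False = True
(P or R) and (Q or not (P -> Q)) = True and True = True
So #1 is true.

#2: This is (((Q nor P) xor not R) nor P) -> P.

Q nor P = True nor True = False
not R = not False = True
(Q nor P) xor not R = False xor True = True
((Q nor P) xor not R) nor P = True nor True = False
(((Q nor P) xor not R) nor P) -> P = False -> True = True
Thus #2 is true.

#1 T / #2 T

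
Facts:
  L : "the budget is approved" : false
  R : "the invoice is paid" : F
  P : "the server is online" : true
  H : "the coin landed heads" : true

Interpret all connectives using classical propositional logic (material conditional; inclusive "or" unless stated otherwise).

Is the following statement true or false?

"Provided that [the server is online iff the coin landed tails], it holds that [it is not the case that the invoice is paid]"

Values: P=True, H=True, R=False.
This is (P iff not H) -> not R.

not H = not True = False
P iff not H = True iff False = False
not R = not False = True
(P iff not H) -> not R = False -> True = True

True.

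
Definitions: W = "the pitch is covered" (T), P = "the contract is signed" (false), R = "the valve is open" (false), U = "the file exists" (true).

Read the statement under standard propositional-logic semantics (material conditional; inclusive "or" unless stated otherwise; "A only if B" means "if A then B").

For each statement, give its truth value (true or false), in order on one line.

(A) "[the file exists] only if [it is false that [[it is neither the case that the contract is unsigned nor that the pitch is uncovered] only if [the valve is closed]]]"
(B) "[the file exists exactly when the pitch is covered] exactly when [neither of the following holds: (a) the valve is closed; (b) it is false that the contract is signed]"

(A): This is U -> ~((~P nor ~W) -> ~R).

~P = ~F = T
~W = ~T = F
~P nor ~W = T nor F = F
~R = ~F = T
(~P nor ~W) -> ~R = F -> T = T
~((~P nor ~W) -> ~R) = ~T = F
U -> ~((~P nor ~W) -> ~R) = T -> F = F
So (A) is false.

(B): Parsed as (U <-> W) <-> (~R nor ~P)

U <-> W = T <-> T = T
~R = ~F = T
~P = ~F = T
~R nor ~P = T nor T = F
(U <-> W) <-> (~R nor ~P) = T <-> F = F
Hence (B) is false.

(A) false / (B) false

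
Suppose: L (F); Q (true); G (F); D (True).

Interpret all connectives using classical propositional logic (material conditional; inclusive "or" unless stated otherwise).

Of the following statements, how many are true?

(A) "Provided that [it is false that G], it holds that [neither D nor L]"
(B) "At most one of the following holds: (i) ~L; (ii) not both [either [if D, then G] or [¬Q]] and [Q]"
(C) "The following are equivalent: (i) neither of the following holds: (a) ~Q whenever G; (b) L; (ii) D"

0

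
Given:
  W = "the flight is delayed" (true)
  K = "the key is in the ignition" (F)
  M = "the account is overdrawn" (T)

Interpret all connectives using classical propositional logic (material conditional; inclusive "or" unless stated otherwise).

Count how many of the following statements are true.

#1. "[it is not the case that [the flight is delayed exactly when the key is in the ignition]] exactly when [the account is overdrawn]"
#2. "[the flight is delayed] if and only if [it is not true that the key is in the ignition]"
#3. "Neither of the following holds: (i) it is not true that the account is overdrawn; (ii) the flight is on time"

3

#1: Parsed as ~(W <-> K) <-> M

W <-> K = T <-> F = F
~(W <-> K) = ~F = T
~(W <-> K) <-> M = T <-> T = T
Hence #1 is true.

#2: This is W <-> ~K.

~K = ~F = T
W <-> ~K = T <-> T = T
Hence #2 is true.

#3: This is ~M nor ~W.

~M = ~T = F
~W = ~T = F
~M nor ~W = F nor F = T
Thus #3 is true.

Count: 3.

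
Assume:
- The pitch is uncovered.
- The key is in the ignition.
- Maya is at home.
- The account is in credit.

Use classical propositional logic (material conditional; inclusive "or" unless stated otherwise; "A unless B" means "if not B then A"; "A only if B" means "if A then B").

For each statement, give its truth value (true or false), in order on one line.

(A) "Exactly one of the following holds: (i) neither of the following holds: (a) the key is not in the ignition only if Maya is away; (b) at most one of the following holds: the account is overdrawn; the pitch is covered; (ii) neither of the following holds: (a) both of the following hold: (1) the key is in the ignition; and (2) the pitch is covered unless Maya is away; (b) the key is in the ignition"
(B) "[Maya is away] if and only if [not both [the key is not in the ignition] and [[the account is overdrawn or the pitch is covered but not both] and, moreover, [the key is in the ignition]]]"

(A) False, (B) False

Let N = "the key is in the ignition" (T), S = "Maya is at home" (T), U = "the account is overdrawn" (F), W = "the pitch is covered" (F).

(A): Formalization: ((~N -> ~S) nor (U nand W)) xor ((N & (W | ~S)) nor N)

~N = ~T = F
~S = ~T = F
~N -> ~S = F -> F = T
U nand W = F nand F = T
(~N -> ~S) nor (U nand W) = T nor T = F
~S = ~T = F
W | ~S = F | F = F
N & (W | ~S) = T & F = F
(N & (W | ~S)) nor N = F nor T = F
((~N -> ~S) nor (U nand W)) xor ((N & (W | ~S)) nor N) = F xor F = F
Hence (A) is false.

(B): In symbols: ~S <-> (~N nand ((U xor W) & N))

~S = ~T = F
~N = ~T = F
U xor W = F xor F = F
(U xor W) & N = F & T = F
~N nand ((U xor W) & N) = F nand F = T
~S <-> (~N nand ((U xor W) & N)) = F <-> T = F
So (B) is false.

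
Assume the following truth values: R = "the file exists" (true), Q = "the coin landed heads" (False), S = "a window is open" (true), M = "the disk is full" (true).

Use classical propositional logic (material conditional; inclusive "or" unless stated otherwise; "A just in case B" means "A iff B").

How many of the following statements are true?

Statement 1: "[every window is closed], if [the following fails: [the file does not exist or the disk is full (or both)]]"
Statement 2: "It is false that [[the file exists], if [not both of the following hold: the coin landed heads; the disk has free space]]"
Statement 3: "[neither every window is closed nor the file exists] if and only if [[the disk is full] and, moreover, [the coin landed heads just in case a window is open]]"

Statement 1: In symbols: ¬(¬R ∨ M) → ¬S

¬R = ¬T = F
¬R ∨ M = F ∨ T = T
¬(¬R ∨ M) = ¬T = F
¬S = ¬T = F
¬(¬R ∨ M) → ¬S = F → F = T
Hence Statement 1 is true.

Statement 2: Formalization: ¬((Q ↑ ¬M) → R)

¬M = ¬T = F
Q ↑ ¬M = F ↑ F = T
(Q ↑ ¬M) → R = T → T = T
¬((Q ↑ ¬M) → R) = ¬T = F
Thus Statement 2 is false.

Statement 3: Formalization: (¬S ↓ R) ↔ (M ∧ (Q ↔ S))

¬S = ¬T = F
¬S ↓ R = F ↓ T = F
Q ↔ S = F ↔ T = F
M ∧ (Q ↔ S) = T ∧ F = F
(¬S ↓ R) ↔ (M ∧ (Q ↔ S)) = F ↔ F = T
Thus Statement 3 is true.

Count: 2.

2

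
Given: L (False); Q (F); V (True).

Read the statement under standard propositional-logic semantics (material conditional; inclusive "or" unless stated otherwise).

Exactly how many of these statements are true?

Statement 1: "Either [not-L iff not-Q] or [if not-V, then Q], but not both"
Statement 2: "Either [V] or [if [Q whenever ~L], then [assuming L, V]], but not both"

Statement 1: Parsed as (~L <-> ~Q) xor (~V -> Q)

~L = ~F = T
~Q = ~F = T
~L <-> ~Q = T <-> T = T
~V = ~T = F
~V -> Q = F -> F = T
(~L <-> ~Q) xor (~V -> Q) = T xor T = F
Thus Statement 1 is false.

Statement 2: Formalization: V xor ((~L -> Q) -> (L -> V))

~L = ~F = T
~L -> Q = T -> F = F
L -> V = F -> T = T
(~L -> Q) -> (L -> V) = F -> T = T
V xor ((~L -> Q) -> (L -> V)) = T xor T = F
So Statement 2 is false.

True statements: 0 (none).

0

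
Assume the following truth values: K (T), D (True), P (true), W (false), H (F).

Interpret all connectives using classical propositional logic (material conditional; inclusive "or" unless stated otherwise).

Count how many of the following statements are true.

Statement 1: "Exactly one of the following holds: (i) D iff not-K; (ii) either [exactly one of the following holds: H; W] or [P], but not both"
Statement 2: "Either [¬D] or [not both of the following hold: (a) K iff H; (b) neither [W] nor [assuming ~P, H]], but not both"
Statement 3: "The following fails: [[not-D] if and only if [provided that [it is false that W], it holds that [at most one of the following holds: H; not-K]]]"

3

Statement 1: This is (D iff not K) xor ((H xor W) xor P).

not K = not True = False
D iff not K = True iff False = False
H xor W = False xor False = False
(H xor W) xor P = False xor True = True
(D iff not K) xor ((H xor W) xor P) = False xor True = True
Hence Statement 1 is true.

Statement 2: In symbols: not D xor ((K iff H) nand (W nor (not P -> H)))

not D = not True = False
K iff H = True iff False = False
not P = not True = False
not P -> H = False -> False = True
W nor (not P -> H) = False nor True = False
(K iff H) nand (W nor (not P -> H)) = False nand False = True
not D xor ((K iff H) nand (W nor (not P -> H))) = False xor True = True
So Statement 2 is true.

Statement 3: This is not (not D iff (not W -> (H nand not K))).

not D = not True = False
not W = not False = True
not K = not True = False
H nand not K = False nand False = True
not W -> (H nand not K) = True -> True = True
not D iff (not W -> (H nand not K)) = False iff True = False
not (not D iff (not W -> (H nand not K))) = not False = True
So Statement 3 is true.

True statements: 3 (Statement 1, Statement 2, Statement 3).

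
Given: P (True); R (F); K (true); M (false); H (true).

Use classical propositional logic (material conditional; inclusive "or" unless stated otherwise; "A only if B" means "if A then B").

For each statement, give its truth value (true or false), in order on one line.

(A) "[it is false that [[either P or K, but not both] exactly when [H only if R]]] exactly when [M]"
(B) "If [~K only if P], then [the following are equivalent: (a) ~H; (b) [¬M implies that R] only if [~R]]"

(A): This is ~((P xor K) <-> (H -> R)) <-> M.

P xor K = T xor T = F
H -> R = T -> F = F
(P xor K) <-> (H -> R) = F <-> F = T
~((P xor K) <-> (H -> R)) = ~T = F
~((P xor K) <-> (H -> R)) <-> M = F <-> F = T
So (A) is true.

(B): Parsed as (~K -> P) -> (~H <-> ((~M -> R) -> ~R))

~K = ~T = F
~K -> P = F -> T = T
~H = ~T = F
~M = ~F = T
~M -> R = T -> F = F
~R = ~F = T
(~M -> R) -> ~R = F -> T = T
~H <-> ((~M -> R) -> ~R) = F <-> T = F
(~K -> P) -> (~H <-> ((~M -> R) -> ~R)) = T -> F = F
So (B) is false.

(A) True; (B) False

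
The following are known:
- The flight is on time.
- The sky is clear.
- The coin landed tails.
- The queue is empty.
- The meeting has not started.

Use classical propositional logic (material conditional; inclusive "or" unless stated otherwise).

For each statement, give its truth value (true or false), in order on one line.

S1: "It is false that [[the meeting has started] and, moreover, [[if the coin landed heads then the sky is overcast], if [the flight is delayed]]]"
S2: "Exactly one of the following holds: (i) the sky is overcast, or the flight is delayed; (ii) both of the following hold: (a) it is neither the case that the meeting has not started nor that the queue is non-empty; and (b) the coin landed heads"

Let S = "the meeting has started" (False), H = "the flight is delayed" (False), U = "the coin landed heads" (False), G = "the sky is overcast" (False), N = "the queue is empty" (True).

S1: This is not (S and (H -> (U -> G))).

U -> G = False -> False = True
H -> (U -> G) = False -> True = True
S and (H -> (U -> G)) = False and True = False
not (S and (H -> (U -> G))) = not False = True
Thus S1 is true.

S2: Formalization: (G or H) xor ((not S nor not N) and U)

G or H = False or False = False
not S = not False = True
not N = not True = False
not S nor not N = True nor False = False
(not S nor not N) and U = False and False = False
(G or H) xor ((not S nor not N) and U) = False xor False = False
Hence S2 is false.

S1 T / S2 F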